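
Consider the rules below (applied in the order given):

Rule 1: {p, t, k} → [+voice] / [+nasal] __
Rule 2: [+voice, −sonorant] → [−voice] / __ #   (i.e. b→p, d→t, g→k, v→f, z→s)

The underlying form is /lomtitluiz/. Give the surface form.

Rule 1 (post-nasal voicing): /t/ is a voiceless stop immediately after the nasal /m/, so it voices to [d]. /lomtitluiz/ → lomditluiz.
Rule 2 (final devoicing): /z/ is a voiced obstruent in word-final position, so it devoices to [s]. /lomditluiz/ → lomditluis.

lomditluis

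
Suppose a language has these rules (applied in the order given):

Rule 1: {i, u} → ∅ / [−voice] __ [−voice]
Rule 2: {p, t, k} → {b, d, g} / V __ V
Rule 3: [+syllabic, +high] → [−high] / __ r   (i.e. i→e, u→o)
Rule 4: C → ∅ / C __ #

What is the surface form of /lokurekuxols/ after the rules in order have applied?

logorekxol

Rule 1 (high vowel syncope): /u/ is a high vowel flanked by voiceless consonants /k/ and /x/, so it deletes. /lokurekuxols/ → lokurekxols.
Rule 2 (intervocalic voicing): /k/ is a voiceless stop between vowels /o/ and /u/, so it voices to [g]. /lokurekxols/ → logurekxols.
Rule 3 (pre-rhotic lowering): /u/ is a high vowel immediately before /r/, so it lowers to [o]. /logurekxols/ → logorekxols.
Rule 4 (final cluster simplification): /s/ is the second consonant of a word-final cluster /ls/, so it deletes. /logorekxols/ → logorekxol.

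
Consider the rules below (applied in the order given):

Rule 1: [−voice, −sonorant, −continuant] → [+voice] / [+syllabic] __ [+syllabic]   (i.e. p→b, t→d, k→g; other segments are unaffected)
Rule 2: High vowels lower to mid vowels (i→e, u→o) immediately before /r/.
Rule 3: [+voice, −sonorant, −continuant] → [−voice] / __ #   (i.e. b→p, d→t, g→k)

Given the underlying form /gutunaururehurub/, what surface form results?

gudunaororehorup

Rule 1 (intervocalic voicing): /t/ is a voiceless stop between vowels /u/ and /u/, so it voices to [d]. /gutunaururehurub/ → gudunaururehurub.
Rule 2 (pre-rhotic lowering): /u/ is a high vowel immediately before /r/, so it lowers to [o]. /u/ is a high vowel immediately before /r/, so it lowers to [o]. /u/ is a high vowel immediately before /r/, so it lowers to [o]. /gudunaururehurub/ → gudunaororehorub.
Rule 3 (final devoicing): /b/ is a voiced stop in word-final position, so it devoices to [p]. /gudunaororehorub/ → gudunaororehorup.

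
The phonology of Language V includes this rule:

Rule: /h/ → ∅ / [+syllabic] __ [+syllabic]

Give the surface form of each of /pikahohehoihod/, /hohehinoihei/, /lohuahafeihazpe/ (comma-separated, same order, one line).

pikaoeoiod, hoeinoiei, louaafeiazpe

/pikahohehoihod/: /h/ occurs between vowels /a/ and /o/, so it deletes. /h/ occurs between vowels /o/ and /e/, so it deletes. /h/ occurs between vowels /e/ and /o/, so it deletes. /h/ occurs between vowels /i/ and /o/, so it deletes. → [pikaoeoiod].
/hohehinoihei/: /h/ occurs between vowels /o/ and /e/, so it deletes. /h/ occurs between vowels /e/ and /i/, so it deletes. /h/ occurs between vowels /i/ and /e/, so it deletes. → [hoeinoiei].
/lohuahafeihazpe/: /h/ occurs between vowels /o/ and /u/, so it deletes. /h/ occurs between vowels /a/ and /a/, so it deletes. /h/ occurs between vowels /i/ and /a/, so it deletes. → [louaafeiazpe].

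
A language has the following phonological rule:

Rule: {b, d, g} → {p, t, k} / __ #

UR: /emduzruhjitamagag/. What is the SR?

emduzruhjitamagak

Scanning /emduzruhjitamagag/: /d/ at position 3 is not in the conditioning environment; /g/ at position 15 is not in the conditioning environment; /g/ is a voiced stop in word-final position, so it devoices to [k].
Result: [emduzruhjitamagak].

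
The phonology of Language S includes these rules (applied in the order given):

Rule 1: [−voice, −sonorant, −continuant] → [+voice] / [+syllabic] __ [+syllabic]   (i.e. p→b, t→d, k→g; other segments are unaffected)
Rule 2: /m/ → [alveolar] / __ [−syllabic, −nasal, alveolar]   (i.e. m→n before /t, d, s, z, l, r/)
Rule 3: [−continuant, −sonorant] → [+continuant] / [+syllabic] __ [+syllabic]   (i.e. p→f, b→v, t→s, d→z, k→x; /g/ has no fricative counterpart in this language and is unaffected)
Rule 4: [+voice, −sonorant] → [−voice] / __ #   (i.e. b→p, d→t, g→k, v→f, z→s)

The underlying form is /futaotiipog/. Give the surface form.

Rule 1 (intervocalic voicing): /t/ is a voiceless stop between vowels /u/ and /a/, so it voices to [d]. /t/ is a voiceless stop between vowels /o/ and /i/, so it voices to [d]. /p/ is a voiceless stop between vowels /i/ and /o/, so it voices to [b]. /futaotiipog/ → fudaodiibog.
Rule 2 (nasal place assimilation): no segment meets the environment; /fudaodiibog/ is unchanged.
Rule 3 (intervocalic spirantization): /d/ is a stop between vowels /u/ and /a/, so it spirantizes to the fricative [z]. /d/ is a stop between vowels /o/ and /i/, so it spirantizes to the fricative [z]. /b/ is a stop between vowels /i/ and /o/, so it spirantizes to the fricative [v]. /fudaodiibog/ → fuzaoziivog.
Rule 4 (final devoicing): /g/ is a voiced obstruent in word-final position, so it devoices to [k]. /fuzaoziivog/ → fuzaoziivok.

fuzaoziivok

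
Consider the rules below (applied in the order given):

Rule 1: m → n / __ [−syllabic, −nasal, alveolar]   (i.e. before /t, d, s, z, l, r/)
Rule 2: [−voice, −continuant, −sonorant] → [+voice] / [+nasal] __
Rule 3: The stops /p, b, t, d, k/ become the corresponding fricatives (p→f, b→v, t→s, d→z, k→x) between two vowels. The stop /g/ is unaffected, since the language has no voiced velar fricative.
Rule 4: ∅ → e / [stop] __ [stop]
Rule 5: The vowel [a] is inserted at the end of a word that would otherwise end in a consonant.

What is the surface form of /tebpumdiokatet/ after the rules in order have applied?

tebepundioxaseta

Rule 1 (nasal place assimilation): /m/ precedes the alveolar consonant /d/, so it assimilates in place to [n]. /tebpumdiokatet/ → tebpundiokatet.
Rule 2 (post-nasal voicing): no segment meets the environment; /tebpundiokatet/ is unchanged.
Rule 3 (intervocalic spirantization): /k/ is a stop between vowels /o/ and /a/, so it spirantizes to the fricative [x]. /t/ is a stop between vowels /a/ and /e/, so it spirantizes to the fricative [s]. /tebpundiokatet/ → tebpundioxaset.
Rule 4 (stop-cluster e-epenthesis): /b/ and /p/ form a stop–stop cluster, so [e] is inserted between them. /tebpundioxaset/ → tebepundioxaset.
Rule 5 (final a-epenthesis): the form ends in the consonant /t/, so [a] is inserted word-finally. /tebepundioxaset/ → tebepundioxaseta.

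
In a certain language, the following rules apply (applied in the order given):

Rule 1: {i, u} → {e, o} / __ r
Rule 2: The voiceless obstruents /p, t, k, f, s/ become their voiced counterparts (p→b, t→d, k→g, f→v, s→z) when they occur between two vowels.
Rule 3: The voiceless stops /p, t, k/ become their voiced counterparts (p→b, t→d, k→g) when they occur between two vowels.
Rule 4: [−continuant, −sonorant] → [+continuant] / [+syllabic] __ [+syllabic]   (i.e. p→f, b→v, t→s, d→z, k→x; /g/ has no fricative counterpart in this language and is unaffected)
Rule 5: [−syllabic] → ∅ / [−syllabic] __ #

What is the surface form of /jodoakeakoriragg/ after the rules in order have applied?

Rule 1 (pre-rhotic lowering): /i/ is a high vowel immediately before /r/, so it lowers to [e]. /jodoakeakoriragg/ → jodoakeakoreragg.
Rule 2 (intervocalic voicing): /k/ is a voiceless obstruent between vowels /a/ and /e/, so it voices to [g]. /k/ is a voiceless obstruent between vowels /a/ and /o/, so it voices to [g]. /jodoakeakoreragg/ → jodoageagoreragg.
Rule 3 (intervocalic voicing): no segment meets the environment; /jodoageagoreragg/ is unchanged.
Rule 4 (intervocalic spirantization): /d/ is a stop between vowels /o/ and /o/, so it spirantizes to the fricative [z]. /jodoageagoreragg/ → jozoageagoreragg.
Rule 5 (final cluster simplification): /g/ is the second consonant of a word-final cluster /gg/, so it deletes. /jozoageagoreragg/ → jozoageagorerag.

jozoageagorerag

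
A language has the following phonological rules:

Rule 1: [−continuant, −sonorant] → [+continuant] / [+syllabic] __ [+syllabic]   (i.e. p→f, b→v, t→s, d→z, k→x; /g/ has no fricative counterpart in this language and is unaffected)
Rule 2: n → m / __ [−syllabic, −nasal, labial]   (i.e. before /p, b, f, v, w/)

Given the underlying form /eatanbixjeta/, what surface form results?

easambixjesa

Rule 1 (intervocalic spirantization): /t/ is a stop between vowels /a/ and /a/, so it spirantizes to the fricative [s]. /t/ is a stop between vowels /e/ and /a/, so it spirantizes to the fricative [s]. /eatanbixjeta/ → easanbixjesa.
Rule 2 (nasal place assimilation): /n/ precedes the labial consonant /b/, so it assimilates in place to [m]. /easanbixjesa/ → easambixjesa.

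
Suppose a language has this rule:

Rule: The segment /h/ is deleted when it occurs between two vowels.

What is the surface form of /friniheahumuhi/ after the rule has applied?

/h/ occurs between vowels /i/ and /e/, so it deletes.
/h/ occurs between vowels /a/ and /u/, so it deletes.
/h/ occurs between vowels /u/ and /i/, so it deletes.
Surface form: [frinieaumui].

frinieaumui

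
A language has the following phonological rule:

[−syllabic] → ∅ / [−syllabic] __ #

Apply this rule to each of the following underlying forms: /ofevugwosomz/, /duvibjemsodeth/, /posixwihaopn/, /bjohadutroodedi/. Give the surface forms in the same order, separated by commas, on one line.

/ofevugwosomz/: /z/ is the second consonant of a word-final cluster /mz/, so it deletes. → [ofevugwosom].
/duvibjemsodeth/: /h/ is the second consonant of a word-final cluster /th/, so it deletes. → [duvibjemsodet].
/posixwihaopn/: /n/ is the second consonant of a word-final cluster /pn/, so it deletes. → [posixwihaop].
/bjohadutroodedi/: the rule's environment is not met; surfaces unchanged as [bjohadutroodedi].

ofevugwosom, duvibjemsodet, posixwihaop, bjohadutroodedi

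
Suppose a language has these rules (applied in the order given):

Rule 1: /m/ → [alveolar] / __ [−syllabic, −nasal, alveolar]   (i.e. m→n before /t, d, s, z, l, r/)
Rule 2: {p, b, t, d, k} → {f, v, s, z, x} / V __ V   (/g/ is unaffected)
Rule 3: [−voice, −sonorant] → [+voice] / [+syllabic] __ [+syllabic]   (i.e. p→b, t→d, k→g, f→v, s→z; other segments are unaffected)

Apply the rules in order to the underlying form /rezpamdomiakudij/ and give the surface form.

Rule 1 (nasal place assimilation): /m/ precedes the alveolar consonant /d/, so it assimilates in place to [n]. /rezpamdomiakudij/ → rezpandomiakudij.
Rule 2 (intervocalic spirantization): /k/ is a stop between vowels /a/ and /u/, so it spirantizes to the fricative [x]. /d/ is a stop between vowels /u/ and /i/, so it spirantizes to the fricative [z]. /rezpandomiakudij/ → rezpandomiaxuzij.
Rule 3 (intervocalic voicing): no segment meets the environment; /rezpandomiaxuzij/ is unchanged.

rezpandomiaxuzij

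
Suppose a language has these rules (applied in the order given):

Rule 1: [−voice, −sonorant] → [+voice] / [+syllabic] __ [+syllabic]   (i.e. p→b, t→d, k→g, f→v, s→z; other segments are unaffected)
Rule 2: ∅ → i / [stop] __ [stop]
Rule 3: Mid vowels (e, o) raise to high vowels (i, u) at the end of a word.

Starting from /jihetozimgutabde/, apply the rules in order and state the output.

jihedozimgudabidi

Rule 1 (intervocalic voicing): /t/ is a voiceless obstruent between vowels /e/ and /o/, so it voices to [d]. /t/ is a voiceless obstruent between vowels /u/ and /a/, so it voices to [d]. /jihetozimgutabde/ → jihedozimgudabde.
Rule 2 (stop-cluster i-epenthesis): /b/ and /d/ form a stop–stop cluster, so [i] is inserted between them. /jihedozimgudabde/ → jihedozimgudabide.
Rule 3 (final vowel raising): /e/ is a mid vowel in word-final position, so it raises to [i]. /jihedozimgudabide/ → jihedozimgudabidi.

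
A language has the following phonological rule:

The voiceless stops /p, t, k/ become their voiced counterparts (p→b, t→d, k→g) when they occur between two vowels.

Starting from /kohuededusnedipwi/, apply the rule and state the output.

kohuededusnedipwi

No segment of /kohuededusnedipwi/ meets the structural description of the rule, so the form surfaces unchanged.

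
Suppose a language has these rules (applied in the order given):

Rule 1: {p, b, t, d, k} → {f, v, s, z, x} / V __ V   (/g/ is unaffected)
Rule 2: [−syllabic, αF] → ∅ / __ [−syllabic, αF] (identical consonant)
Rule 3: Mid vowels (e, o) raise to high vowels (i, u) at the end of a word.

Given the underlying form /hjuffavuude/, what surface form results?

hjufavuuzi

Rule 1 (intervocalic spirantization): /d/ is a stop between vowels /u/ and /e/, so it spirantizes to the fricative [z]. /hjuffavuude/ → hjuffavuuze.
Rule 2 (degemination): /ff/ is a geminate; the first /f/ deletes. /hjuffavuuze/ → hjufavuuze.
Rule 3 (final vowel raising): /e/ is a mid vowel in word-final position, so it raises to [i]. /hjufavuuze/ → hjufavuuzi.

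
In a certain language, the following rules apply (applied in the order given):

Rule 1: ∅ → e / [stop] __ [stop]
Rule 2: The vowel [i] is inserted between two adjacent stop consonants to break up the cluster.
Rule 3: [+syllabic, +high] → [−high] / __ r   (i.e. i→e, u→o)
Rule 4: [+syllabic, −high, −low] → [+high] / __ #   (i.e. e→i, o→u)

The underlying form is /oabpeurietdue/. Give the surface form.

Rule 1 (stop-cluster e-epenthesis): /b/ and /p/ form a stop–stop cluster, so [e] is inserted between them. /t/ and /d/ form a stop–stop cluster, so [e] is inserted between them. /oabpeurietdue/ → oabepeurietedue.
Rule 2 (stop-cluster i-epenthesis): no segment meets the environment; /oabepeurietedue/ is unchanged.
Rule 3 (pre-rhotic lowering): /u/ is a high vowel immediately before /r/, so it lowers to [o]. /oabepeurietedue/ → oabepeorietedue.
Rule 4 (final vowel raising): /e/ is a mid vowel in word-final position, so it raises to [i]. /oabepeorietedue/ → oabepeorietedui.

oabepeorietedui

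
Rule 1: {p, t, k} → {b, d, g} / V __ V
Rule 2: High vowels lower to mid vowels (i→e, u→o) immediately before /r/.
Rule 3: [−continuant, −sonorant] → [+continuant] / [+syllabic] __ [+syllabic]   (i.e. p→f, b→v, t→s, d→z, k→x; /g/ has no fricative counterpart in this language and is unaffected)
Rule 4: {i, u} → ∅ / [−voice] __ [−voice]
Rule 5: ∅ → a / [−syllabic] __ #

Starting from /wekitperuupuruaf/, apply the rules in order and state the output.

wegitperuuvoruafa

Rule 1 (intervocalic voicing): /k/ is a voiceless stop between vowels /e/ and /i/, so it voices to [g]. /p/ is a voiceless stop between vowels /u/ and /u/, so it voices to [b]. /wekitperuupuruaf/ → wegitperuuburuaf.
Rule 2 (pre-rhotic lowering): /u/ is a high vowel immediately before /r/, so it lowers to [o]. /wegitperuuburuaf/ → wegitperuuboruaf.
Rule 3 (intervocalic spirantization): /b/ is a stop between vowels /u/ and /o/, so it spirantizes to the fricative [v]. /wegitperuuboruaf/ → wegitperuuvoruaf.
Rule 4 (high vowel syncope): no segment meets the environment; /wegitperuuvoruaf/ is unchanged.
Rule 5 (final a-epenthesis): the form ends in the consonant /f/, so [a] is inserted word-finally. /wegitperuuvoruaf/ → wegitperuuvoruafa.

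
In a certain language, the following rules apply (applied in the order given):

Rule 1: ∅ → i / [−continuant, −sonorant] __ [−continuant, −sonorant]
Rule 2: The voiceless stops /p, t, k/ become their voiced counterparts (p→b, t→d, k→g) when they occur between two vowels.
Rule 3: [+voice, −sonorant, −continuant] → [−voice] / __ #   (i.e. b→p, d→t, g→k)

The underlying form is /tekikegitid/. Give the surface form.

tegigegidit

Rule 1 (stop-cluster i-epenthesis): no segment meets the environment; /tekikegitid/ is unchanged.
Rule 2 (intervocalic voicing): /k/ is a voiceless stop between vowels /e/ and /i/, so it voices to [g]. /k/ is a voiceless stop between vowels /i/ and /e/, so it voices to [g]. /t/ is a voiceless stop between vowels /i/ and /i/, so it voices to [d]. /tekikegitid/ → tegigegidid.
Rule 3 (final devoicing): /d/ is a voiced stop in word-final position, so it devoices to [t]. /tegigegidid/ → tegigegidit.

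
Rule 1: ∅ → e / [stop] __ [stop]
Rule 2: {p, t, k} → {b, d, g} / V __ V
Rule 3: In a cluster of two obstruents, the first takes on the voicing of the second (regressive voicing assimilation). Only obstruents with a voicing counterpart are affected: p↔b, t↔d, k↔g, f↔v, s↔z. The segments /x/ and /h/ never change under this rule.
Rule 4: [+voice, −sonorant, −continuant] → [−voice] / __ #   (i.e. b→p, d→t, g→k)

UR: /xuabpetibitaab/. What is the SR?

xuabebedibidaap

Rule 1 (stop-cluster e-epenthesis): /b/ and /p/ form a stop–stop cluster, so [e] is inserted between them. /xuabpetibitaab/ → xuabepetibitaab.
Rule 2 (intervocalic voicing): /p/ is a voiceless stop between vowels /e/ and /e/, so it voices to [b]. /t/ is a voiceless stop between vowels /e/ and /i/, so it voices to [d]. /t/ is a voiceless stop between vowels /i/ and /a/, so it voices to [d]. /xuabepetibitaab/ → xuabebedibidaab.
Rule 3 (regressive voicing assimilation): no segment meets the environment; /xuabebedibidaab/ is unchanged.
Rule 4 (final devoicing): /b/ is a voiced stop in word-final position, so it devoices to [p]. /xuabebedibidaab/ → xuabebedibidaap.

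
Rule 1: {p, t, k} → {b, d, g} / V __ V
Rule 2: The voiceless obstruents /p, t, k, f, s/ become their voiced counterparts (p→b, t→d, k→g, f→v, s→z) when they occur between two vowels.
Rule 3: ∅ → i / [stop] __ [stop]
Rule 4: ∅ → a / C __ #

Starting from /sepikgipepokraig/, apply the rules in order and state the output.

sebikigibebokraiga

Rule 1 (intervocalic voicing): /p/ is a voiceless stop between vowels /e/ and /i/, so it voices to [b]. /p/ is a voiceless stop between vowels /i/ and /e/, so it voices to [b]. /p/ is a voiceless stop between vowels /e/ and /o/, so it voices to [b]. /sepikgipepokraig/ → sebikgibebokraig.
Rule 2 (intervocalic voicing): no segment meets the environment; /sebikgibebokraig/ is unchanged.
Rule 3 (stop-cluster i-epenthesis): /k/ and /g/ form a stop–stop cluster, so [i] is inserted between them. /sebikgibebokraig/ → sebikigibebokraig.
Rule 4 (final a-epenthesis): the form ends in the consonant /g/, so [a] is inserted word-finally. /sebikigibebokraig/ → sebikigibebokraiga.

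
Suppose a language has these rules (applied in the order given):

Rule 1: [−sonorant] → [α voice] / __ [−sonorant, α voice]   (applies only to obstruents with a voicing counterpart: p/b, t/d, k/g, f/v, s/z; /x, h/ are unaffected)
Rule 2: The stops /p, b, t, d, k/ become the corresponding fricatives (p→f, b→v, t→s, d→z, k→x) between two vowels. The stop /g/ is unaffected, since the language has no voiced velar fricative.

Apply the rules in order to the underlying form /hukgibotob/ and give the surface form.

huggivosob

Rule 1 (regressive voicing assimilation): /k/ precedes the voiced obstruent /g/, so it voices to [g] by assimilation. /hukgibotob/ → huggibotob.
Rule 2 (intervocalic spirantization): /b/ is a stop between vowels /i/ and /o/, so it spirantizes to the fricative [v]. /t/ is a stop between vowels /o/ and /o/, so it spirantizes to the fricative [s]. /huggibotob/ → huggivosob.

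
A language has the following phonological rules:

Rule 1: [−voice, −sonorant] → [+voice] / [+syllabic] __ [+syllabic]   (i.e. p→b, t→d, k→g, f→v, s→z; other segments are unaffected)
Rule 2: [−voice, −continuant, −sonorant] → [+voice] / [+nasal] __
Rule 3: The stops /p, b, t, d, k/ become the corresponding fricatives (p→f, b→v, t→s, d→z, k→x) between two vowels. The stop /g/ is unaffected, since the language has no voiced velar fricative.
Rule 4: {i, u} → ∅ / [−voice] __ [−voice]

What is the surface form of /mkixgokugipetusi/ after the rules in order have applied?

Rule 1 (intervocalic voicing): /k/ is a voiceless obstruent between vowels /o/ and /u/, so it voices to [g]. /p/ is a voiceless obstruent between vowels /i/ and /e/, so it voices to [b]. /t/ is a voiceless obstruent between vowels /e/ and /u/, so it voices to [d]. /s/ is a voiceless obstruent between vowels /u/ and /i/, so it voices to [z]. /mkixgokugipetusi/ → mkixgogugibeduzi.
Rule 2 (post-nasal voicing): /k/ is a voiceless stop immediately after the nasal /m/, so it voices to [g]. /mkixgogugibeduzi/ → mgixgogugibeduzi.
Rule 3 (intervocalic spirantization): /b/ is a stop between vowels /i/ and /e/, so it spirantizes to the fricative [v]. /d/ is a stop between vowels /e/ and /u/, so it spirantizes to the fricative [z]. /mgixgogugibeduzi/ → mgixgogugivezuzi.
Rule 4 (high vowel syncope): no segment meets the environment; /mgixgogugivezuzi/ is unchanged.

mgixgogugivezuzi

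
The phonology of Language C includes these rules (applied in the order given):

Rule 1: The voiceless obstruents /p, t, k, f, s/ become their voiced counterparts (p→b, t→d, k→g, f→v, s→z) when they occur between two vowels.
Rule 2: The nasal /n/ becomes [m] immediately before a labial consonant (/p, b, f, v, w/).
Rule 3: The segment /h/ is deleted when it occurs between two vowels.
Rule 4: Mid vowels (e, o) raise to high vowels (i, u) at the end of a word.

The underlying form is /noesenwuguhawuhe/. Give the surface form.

Rule 1 (intervocalic voicing): /s/ is a voiceless obstruent between vowels /e/ and /e/, so it voices to [z]. /noesenwuguhawuhe/ → noezenwuguhawuhe.
Rule 2 (nasal place assimilation): /n/ precedes the labial consonant /w/, so it assimilates in place to [m]. /noezenwuguhawuhe/ → noezemwuguhawuhe.
Rule 3 (intervocalic h-deletion): /h/ occurs between vowels /u/ and /a/, so it deletes. /h/ occurs between vowels /u/ and /e/, so it deletes. /noezemwuguhawuhe/ → noezemwuguawue.
Rule 4 (final vowel raising): /e/ is a mid vowel in word-final position, so it raises to [i]. /noezemwuguawue/ → noezemwuguawui.

noezemwuguawui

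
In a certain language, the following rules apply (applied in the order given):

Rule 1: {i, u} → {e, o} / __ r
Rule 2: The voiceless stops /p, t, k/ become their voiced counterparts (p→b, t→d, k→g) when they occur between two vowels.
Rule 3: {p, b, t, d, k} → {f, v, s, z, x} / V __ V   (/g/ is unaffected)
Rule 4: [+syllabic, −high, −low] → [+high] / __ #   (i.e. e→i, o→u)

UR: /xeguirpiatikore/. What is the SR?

xeguerpiazigori

Rule 1 (pre-rhotic lowering): /i/ is a high vowel immediately before /r/, so it lowers to [e]. /xeguirpiatikore/ → xeguerpiatikore.
Rule 2 (intervocalic voicing): /t/ is a voiceless stop between vowels /a/ and /i/, so it voices to [d]. /k/ is a voiceless stop between vowels /i/ and /o/, so it voices to [g]. /xeguerpiatikore/ → xeguerpiadigore.
Rule 3 (intervocalic spirantization): /d/ is a stop between vowels /a/ and /i/, so it spirantizes to the fricative [z]. /xeguerpiadigore/ → xeguerpiazigore.
Rule 4 (final vowel raising): /e/ is a mid vowel in word-final position, so it raises to [i]. /xeguerpiazigore/ → xeguerpiazigori.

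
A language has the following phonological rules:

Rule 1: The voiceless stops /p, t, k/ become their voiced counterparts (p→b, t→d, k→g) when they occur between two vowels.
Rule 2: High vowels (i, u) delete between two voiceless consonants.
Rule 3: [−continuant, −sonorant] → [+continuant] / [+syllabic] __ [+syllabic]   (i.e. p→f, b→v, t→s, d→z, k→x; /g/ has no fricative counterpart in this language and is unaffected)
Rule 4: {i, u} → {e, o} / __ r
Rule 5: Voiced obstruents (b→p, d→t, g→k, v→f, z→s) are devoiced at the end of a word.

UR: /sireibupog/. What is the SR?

Rule 1 (intervocalic voicing): /p/ is a voiceless stop between vowels /u/ and /o/, so it voices to [b]. /sireibupog/ → sireibubog.
Rule 2 (high vowel syncope): no segment meets the environment; /sireibubog/ is unchanged.
Rule 3 (intervocalic spirantization): /b/ is a stop between vowels /i/ and /u/, so it spirantizes to the fricative [v]. /b/ is a stop between vowels /u/ and /o/, so it spirantizes to the fricative [v]. /sireibubog/ → sireivuvog.
Rule 4 (pre-rhotic lowering): /i/ is a high vowel immediately before /r/, so it lowers to [e]. /sireivuvog/ → sereivuvog.
Rule 5 (final devoicing): /g/ is a voiced obstruent in word-final position, so it devoices to [k]. /sereivuvog/ → sereivuvok.

sereivuvok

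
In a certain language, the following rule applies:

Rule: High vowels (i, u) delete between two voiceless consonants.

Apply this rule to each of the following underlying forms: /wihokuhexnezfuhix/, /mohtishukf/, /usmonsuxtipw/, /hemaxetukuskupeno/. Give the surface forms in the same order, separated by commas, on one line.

/wihokuhexnezfuhix/: /u/ is a high vowel flanked by voiceless consonants /k/ and /h/, so it deletes. /u/ is a high vowel flanked by voiceless consonants /f/ and /h/, so it deletes. /i/ is a high vowel flanked by voiceless consonants /h/ and /x/, so it deletes. → [wihokhexnezfhx].
/mohtishukf/: /i/ is a high vowel flanked by voiceless consonants /t/ and /s/, so it deletes. /u/ is a high vowel flanked by voiceless consonants /h/ and /k/, so it deletes. → [mohtshkf].
/usmonsuxtipw/: /u/ is a high vowel flanked by voiceless consonants /s/ and /x/, so it deletes. /i/ is a high vowel flanked by voiceless consonants /t/ and /p/, so it deletes. → [usmonsxtpw].
/hemaxetukuskupeno/: /u/ is a high vowel flanked by voiceless consonants /t/ and /k/, so it deletes. /u/ is a high vowel flanked by voiceless consonants /k/ and /s/, so it deletes. /u/ is a high vowel flanked by voiceless consonants /k/ and /p/, so it deletes. → [hemaxetkskpeno].

wihokhexnezfhx, mohtshkf, usmonsxtpw, hemaxetkskpeno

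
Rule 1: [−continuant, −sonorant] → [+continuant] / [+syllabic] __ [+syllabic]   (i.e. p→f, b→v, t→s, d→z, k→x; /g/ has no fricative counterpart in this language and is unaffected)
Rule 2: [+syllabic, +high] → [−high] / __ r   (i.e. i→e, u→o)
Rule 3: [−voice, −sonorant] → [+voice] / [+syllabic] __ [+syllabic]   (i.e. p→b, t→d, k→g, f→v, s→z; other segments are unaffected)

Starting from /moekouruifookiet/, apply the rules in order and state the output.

moexooruivooxiet

Rule 1 (intervocalic spirantization): /k/ is a stop between vowels /e/ and /o/, so it spirantizes to the fricative [x]. /k/ is a stop between vowels /o/ and /i/, so it spirantizes to the fricative [x]. /moekouruifookiet/ → moexouruifooxiet.
Rule 2 (pre-rhotic lowering): /u/ is a high vowel immediately before /r/, so it lowers to [o]. /moexouruifooxiet/ → moexooruifooxiet.
Rule 3 (intervocalic voicing): /f/ is a voiceless obstruent between vowels /i/ and /o/, so it voices to [v]. /moexooruifooxiet/ → moexooruivooxiet.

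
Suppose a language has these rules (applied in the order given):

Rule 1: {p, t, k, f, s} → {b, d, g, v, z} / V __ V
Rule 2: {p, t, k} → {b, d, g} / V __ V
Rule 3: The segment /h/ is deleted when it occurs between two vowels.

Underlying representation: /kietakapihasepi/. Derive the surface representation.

Rule 1 (intervocalic voicing): /t/ is a voiceless obstruent between vowels /e/ and /a/, so it voices to [d]. /k/ is a voiceless obstruent between vowels /a/ and /a/, so it voices to [g]. /p/ is a voiceless obstruent between vowels /a/ and /i/, so it voices to [b]. /s/ is a voiceless obstruent between vowels /a/ and /e/, so it voices to [z]. /p/ is a voiceless obstruent between vowels /e/ and /i/, so it voices to [b]. /kietakapihasepi/ → kiedagabihazebi.
Rule 2 (intervocalic voicing): no segment meets the environment; /kiedagabihazebi/ is unchanged.
Rule 3 (intervocalic h-deletion): /h/ occurs between vowels /i/ and /a/, so it deletes. /kiedagabihazebi/ → kiedagabiazebi.

kiedagabiazebi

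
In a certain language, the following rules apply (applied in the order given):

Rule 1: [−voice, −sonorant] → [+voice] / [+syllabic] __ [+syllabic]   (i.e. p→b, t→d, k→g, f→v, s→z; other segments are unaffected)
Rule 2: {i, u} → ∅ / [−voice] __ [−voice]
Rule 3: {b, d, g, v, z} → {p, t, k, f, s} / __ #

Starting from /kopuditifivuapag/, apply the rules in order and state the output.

Rule 1 (intervocalic voicing): /p/ is a voiceless obstruent between vowels /o/ and /u/, so it voices to [b]. /t/ is a voiceless obstruent between vowels /i/ and /i/, so it voices to [d]. /f/ is a voiceless obstruent between vowels /i/ and /i/, so it voices to [v]. /p/ is a voiceless obstruent between vowels /a/ and /a/, so it voices to [b]. /kopuditifivuapag/ → kobudidivivuabag.
Rule 2 (high vowel syncope): no segment meets the environment; /kobudidivivuabag/ is unchanged.
Rule 3 (final devoicing): /g/ is a voiced obstruent in word-final position, so it devoices to [k]. /kobudidivivuabag/ → kobudidivivuabak.

kobudidivivuabak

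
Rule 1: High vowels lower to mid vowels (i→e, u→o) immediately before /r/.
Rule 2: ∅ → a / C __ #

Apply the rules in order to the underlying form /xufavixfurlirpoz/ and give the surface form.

xufavixforlerpoza

Rule 1 (pre-rhotic lowering): /u/ is a high vowel immediately before /r/, so it lowers to [o]. /i/ is a high vowel immediately before /r/, so it lowers to [e]. /xufavixfurlirpoz/ → xufavixforlerpoz.
Rule 2 (final a-epenthesis): the form ends in the consonant /z/, so [a] is inserted word-finally. /xufavixforlerpoz/ → xufavixforlerpoza.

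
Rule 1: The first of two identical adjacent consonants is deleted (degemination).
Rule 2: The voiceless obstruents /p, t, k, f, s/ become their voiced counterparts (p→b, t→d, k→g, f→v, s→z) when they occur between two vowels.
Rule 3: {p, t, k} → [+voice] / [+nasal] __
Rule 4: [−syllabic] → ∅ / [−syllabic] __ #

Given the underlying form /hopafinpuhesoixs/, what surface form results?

Rule 1 (degemination): no segment meets the environment; /hopafinpuhesoixs/ is unchanged.
Rule 2 (intervocalic voicing): /p/ is a voiceless obstruent between vowels /o/ and /a/, so it voices to [b]. /f/ is a voiceless obstruent between vowels /a/ and /i/, so it voices to [v]. /s/ is a voiceless obstruent between vowels /e/ and /o/, so it voices to [z]. /hopafinpuhesoixs/ → hobavinpuhezoixs.
Rule 3 (post-nasal voicing): /p/ is a voiceless stop immediately after the nasal /n/, so it voices to [b]. /hobavinpuhezoixs/ → hobavinbuhezoixs.
Rule 4 (final cluster simplification): /s/ is the second consonant of a word-final cluster /xs/, so it deletes. /hobavinbuhezoixs/ → hobavinbuhezoix.

hobavinbuhezoix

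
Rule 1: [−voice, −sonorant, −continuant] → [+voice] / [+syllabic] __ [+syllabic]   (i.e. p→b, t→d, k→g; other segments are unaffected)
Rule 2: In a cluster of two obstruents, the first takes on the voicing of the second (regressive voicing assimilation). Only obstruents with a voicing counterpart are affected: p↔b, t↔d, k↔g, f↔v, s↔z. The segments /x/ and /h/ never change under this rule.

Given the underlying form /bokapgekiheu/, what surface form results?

Rule 1 (intervocalic voicing): /k/ is a voiceless stop between vowels /o/ and /a/, so it voices to [g]. /k/ is a voiceless stop between vowels /e/ and /i/, so it voices to [g]. /bokapgekiheu/ → bogapgegiheu.
Rule 2 (regressive voicing assimilation): /p/ precedes the voiced obstruent /g/, so it voices to [b] by assimilation. /bogapgegiheu/ → bogabgegiheu.

bogabgegiheu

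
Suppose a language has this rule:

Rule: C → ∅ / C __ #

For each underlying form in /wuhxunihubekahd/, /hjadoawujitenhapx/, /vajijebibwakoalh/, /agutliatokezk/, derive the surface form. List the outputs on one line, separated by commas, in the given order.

/wuhxunihubekahd/: /d/ is the second consonant of a word-final cluster /hd/, so it deletes. → [wuhxunihubekah].
/hjadoawujitenhapx/: /x/ is the second consonant of a word-final cluster /px/, so it deletes. → [hjadoawujitenhap].
/vajijebibwakoalh/: /h/ is the second consonant of a word-final cluster /lh/, so it deletes. → [vajijebibwakoal].
/agutliatokezk/: /k/ is the second consonant of a word-final cluster /zk/, so it deletes. → [agutliatokez].

wuhxunihubekah, hjadoawujitenhap, vajijebibwakoal, agutliatokez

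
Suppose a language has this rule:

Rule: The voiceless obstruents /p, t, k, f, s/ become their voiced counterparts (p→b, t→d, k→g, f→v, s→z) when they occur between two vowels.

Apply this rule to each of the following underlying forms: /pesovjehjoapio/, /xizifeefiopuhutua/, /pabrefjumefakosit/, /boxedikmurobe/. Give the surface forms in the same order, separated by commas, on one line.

/pesovjehjoapio/: /s/ is a voiceless obstruent between vowels /e/ and /o/, so it voices to [z]. /p/ is a voiceless obstruent between vowels /a/ and /i/, so it voices to [b]. → [pezovjehjoabio].
/xizifeefiopuhutua/: /f/ is a voiceless obstruent between vowels /i/ and /e/, so it voices to [v]. /f/ is a voiceless obstruent between vowels /e/ and /i/, so it voices to [v]. /p/ is a voiceless obstruent between vowels /o/ and /u/, so it voices to [b]. /t/ is a voiceless obstruent between vowels /u/ and /u/, so it voices to [d]. → [xiziveeviobuhudua].
/pabrefjumefakosit/: /f/ is a voiceless obstruent between vowels /e/ and /a/, so it voices to [v]. /k/ is a voiceless obstruent between vowels /a/ and /o/, so it voices to [g]. /s/ is a voiceless obstruent between vowels /o/ and /i/, so it voices to [z]. → [pabrefjumevagozit].
/boxedikmurobe/: the rule's environment is not met; surfaces unchanged as [boxedikmurobe].

pezovjehjoabio, xiziveeviobuhudua, pabrefjumevagozit, boxedikmurobe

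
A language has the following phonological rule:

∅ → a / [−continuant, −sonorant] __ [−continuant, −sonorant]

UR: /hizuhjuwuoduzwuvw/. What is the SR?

hizuhjuwuoduzwuvw

No segment of /hizuhjuwuoduzwuvw/ meets the structural description of the rule, so the form surfaces unchanged.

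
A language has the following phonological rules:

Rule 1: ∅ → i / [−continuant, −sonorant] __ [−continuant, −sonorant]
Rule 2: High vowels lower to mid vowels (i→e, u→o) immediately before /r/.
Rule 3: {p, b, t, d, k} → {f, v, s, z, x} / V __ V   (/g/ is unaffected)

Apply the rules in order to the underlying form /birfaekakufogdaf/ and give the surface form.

Rule 1 (stop-cluster i-epenthesis): /g/ and /d/ form a stop–stop cluster, so [i] is inserted between them. /birfaekakufogdaf/ → birfaekakufogidaf.
Rule 2 (pre-rhotic lowering): /i/ is a high vowel immediately before /r/, so it lowers to [e]. /birfaekakufogidaf/ → berfaekakufogidaf.
Rule 3 (intervocalic spirantization): /k/ is a stop between vowels /e/ and /a/, so it spirantizes to the fricative [x]. /k/ is a stop between vowels /a/ and /u/, so it spirantizes to the fricative [x]. /d/ is a stop between vowels /i/ and /a/, so it spirantizes to the fricative [z]. /berfaekakufogidaf/ → berfaexaxufogizaf.

berfaexaxufogizaf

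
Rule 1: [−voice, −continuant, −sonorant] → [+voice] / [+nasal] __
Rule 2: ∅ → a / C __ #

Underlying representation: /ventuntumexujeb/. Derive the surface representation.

Rule 1 (post-nasal voicing): /t/ is a voiceless stop immediately after the nasal /n/, so it voices to [d]. /t/ is a voiceless stop immediately after the nasal /n/, so it voices to [d]. /ventuntumexujeb/ → vendundumexujeb.
Rule 2 (final a-epenthesis): the form ends in the consonant /b/, so [a] is inserted word-finally. /vendundumexujeb/ → vendundumexujeba.

vendundumexujeba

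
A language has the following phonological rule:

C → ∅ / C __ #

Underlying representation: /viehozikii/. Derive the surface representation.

viehozikii

No segment of /viehozikii/ meets the structural description of the rule, so the form surfaces unchanged.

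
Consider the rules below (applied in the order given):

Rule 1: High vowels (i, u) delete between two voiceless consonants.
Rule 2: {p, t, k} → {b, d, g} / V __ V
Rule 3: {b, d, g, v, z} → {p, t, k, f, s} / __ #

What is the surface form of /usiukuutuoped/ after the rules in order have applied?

usiuguuduobet

Rule 1 (high vowel syncope): no segment meets the environment; /usiukuutuoped/ is unchanged.
Rule 2 (intervocalic voicing): /k/ is a voiceless stop between vowels /u/ and /u/, so it voices to [g]. /t/ is a voiceless stop between vowels /u/ and /u/, so it voices to [d]. /p/ is a voiceless stop between vowels /o/ and /e/, so it voices to [b]. /usiukuutuoped/ → usiuguuduobed.
Rule 3 (final devoicing): /d/ is a voiced obstruent in word-final position, so it devoices to [t]. /usiuguuduobed/ → usiuguuduobet.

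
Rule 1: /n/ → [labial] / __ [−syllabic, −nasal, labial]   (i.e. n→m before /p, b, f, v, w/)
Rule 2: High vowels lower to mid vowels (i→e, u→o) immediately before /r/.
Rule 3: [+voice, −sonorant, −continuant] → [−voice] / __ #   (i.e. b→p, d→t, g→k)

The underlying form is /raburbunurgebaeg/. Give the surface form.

raborbunorgebaek

Rule 1 (nasal place assimilation): no segment meets the environment; /raburbunurgebaeg/ is unchanged.
Rule 2 (pre-rhotic lowering): /u/ is a high vowel immediately before /r/, so it lowers to [o]. /u/ is a high vowel immediately before /r/, so it lowers to [o]. /raburbunurgebaeg/ → raborbunorgebaeg.
Rule 3 (final devoicing): /g/ is a voiced stop in word-final position, so it devoices to [k]. /raborbunorgebaeg/ → raborbunorgebaek.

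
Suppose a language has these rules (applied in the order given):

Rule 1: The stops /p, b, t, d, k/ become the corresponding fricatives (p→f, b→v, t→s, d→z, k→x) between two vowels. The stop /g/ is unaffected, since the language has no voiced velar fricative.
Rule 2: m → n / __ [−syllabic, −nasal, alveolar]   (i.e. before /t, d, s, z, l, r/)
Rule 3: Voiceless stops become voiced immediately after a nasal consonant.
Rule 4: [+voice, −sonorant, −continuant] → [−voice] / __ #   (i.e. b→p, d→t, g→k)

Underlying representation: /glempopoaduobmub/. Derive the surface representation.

Rule 1 (intervocalic spirantization): /p/ is a stop between vowels /o/ and /o/, so it spirantizes to the fricative [f]. /d/ is a stop between vowels /a/ and /u/, so it spirantizes to the fricative [z]. /glempopoaduobmub/ → glempofoazuobmub.
Rule 2 (nasal place assimilation): no segment meets the environment; /glempofoazuobmub/ is unchanged.
Rule 3 (post-nasal voicing): /p/ is a voiceless stop immediately after the nasal /m/, so it voices to [b]. /glempofoazuobmub/ → glembofoazuobmub.
Rule 4 (final devoicing): /b/ is a voiced stop in word-final position, so it devoices to [p]. /glembofoazuobmub/ → glembofoazuobmup.

glembofoazuobmup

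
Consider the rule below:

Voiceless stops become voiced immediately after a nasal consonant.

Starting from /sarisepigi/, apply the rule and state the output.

sarisepigi

No segment of /sarisepigi/ meets the structural description of the rule, so the form surfaces unchanged.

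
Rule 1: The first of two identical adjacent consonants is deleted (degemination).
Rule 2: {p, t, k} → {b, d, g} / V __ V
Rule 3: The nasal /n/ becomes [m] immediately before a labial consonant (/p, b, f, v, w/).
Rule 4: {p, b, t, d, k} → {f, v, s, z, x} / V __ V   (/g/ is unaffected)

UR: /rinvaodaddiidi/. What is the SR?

Rule 1 (degemination): /dd/ is a geminate; the first /d/ deletes. /rinvaodaddiidi/ → rinvaodadiidi.
Rule 2 (intervocalic voicing): no segment meets the environment; /rinvaodadiidi/ is unchanged.
Rule 3 (nasal place assimilation): /n/ precedes the labial consonant /v/, so it assimilates in place to [m]. /rinvaodadiidi/ → rimvaodadiidi.
Rule 4 (intervocalic spirantization): /d/ is a stop between vowels /o/ and /a/, so it spirantizes to the fricative [z]. /d/ is a stop between vowels /a/ and /i/, so it spirantizes to the fricative [z]. /d/ is a stop between vowels /i/ and /i/, so it spirantizes to the fricative [z]. /rimvaodadiidi/ → rimvaozaziizi.

rimvaozaziizi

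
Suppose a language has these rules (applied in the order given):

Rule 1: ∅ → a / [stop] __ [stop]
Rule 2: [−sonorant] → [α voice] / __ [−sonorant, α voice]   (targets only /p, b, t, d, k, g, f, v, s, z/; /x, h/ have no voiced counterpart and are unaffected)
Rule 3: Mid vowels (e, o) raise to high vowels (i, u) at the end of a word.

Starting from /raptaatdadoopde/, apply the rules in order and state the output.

Rule 1 (stop-cluster a-epenthesis): /p/ and /t/ form a stop–stop cluster, so [a] is inserted between them. /t/ and /d/ form a stop–stop cluster, so [a] is inserted between them. /p/ and /d/ form a stop–stop cluster, so [a] is inserted between them. /raptaatdadoopde/ → rapataatadadoopade.
Rule 2 (regressive voicing assimilation): no segment meets the environment; /rapataatadadoopade/ is unchanged.
Rule 3 (final vowel raising): /e/ is a mid vowel in word-final position, so it raises to [i]. /rapataatadadoopade/ → rapataatadadoopadi.

rapataatadadoopadi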